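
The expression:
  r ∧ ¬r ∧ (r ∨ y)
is never true.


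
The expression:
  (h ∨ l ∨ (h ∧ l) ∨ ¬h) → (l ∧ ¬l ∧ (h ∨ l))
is never true.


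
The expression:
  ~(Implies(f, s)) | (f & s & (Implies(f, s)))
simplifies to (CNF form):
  f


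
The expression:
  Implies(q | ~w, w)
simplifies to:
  w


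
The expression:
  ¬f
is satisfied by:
  {f: False}


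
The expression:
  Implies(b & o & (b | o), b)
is always true.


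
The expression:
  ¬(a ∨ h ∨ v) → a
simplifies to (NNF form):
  a ∨ h ∨ v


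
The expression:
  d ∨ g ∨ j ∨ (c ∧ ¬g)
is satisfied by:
  {g: True, d: True, c: True, j: True}
  {g: True, d: True, c: True, j: False}
  {g: True, d: True, j: True, c: False}
  {g: True, d: True, j: False, c: False}
  {g: True, c: True, j: True, d: False}
  {g: True, c: True, j: False, d: False}
  {g: True, c: False, j: True, d: False}
  {g: True, c: False, j: False, d: False}
  {d: True, c: True, j: True, g: False}
  {d: True, c: True, j: False, g: False}
  {d: True, j: True, c: False, g: False}
  {d: True, j: False, c: False, g: False}
  {c: True, j: True, d: False, g: False}
  {c: True, d: False, j: False, g: False}
  {j: True, d: False, c: False, g: False}


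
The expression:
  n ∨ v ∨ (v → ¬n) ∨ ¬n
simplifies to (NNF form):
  True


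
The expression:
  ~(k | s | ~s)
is never true.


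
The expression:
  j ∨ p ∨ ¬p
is always true.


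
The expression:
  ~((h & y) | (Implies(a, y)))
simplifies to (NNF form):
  a & ~y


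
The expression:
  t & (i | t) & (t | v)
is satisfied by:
  {t: True}


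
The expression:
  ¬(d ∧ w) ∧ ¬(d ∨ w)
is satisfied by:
  {d: False, w: False}


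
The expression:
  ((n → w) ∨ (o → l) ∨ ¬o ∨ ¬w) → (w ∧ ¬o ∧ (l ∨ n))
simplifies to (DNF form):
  (l ∧ w ∧ ¬o) ∨ (n ∧ w ∧ ¬o)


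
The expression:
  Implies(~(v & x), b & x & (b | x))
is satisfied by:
  {b: True, v: True, x: True}
  {b: True, x: True, v: False}
  {v: True, x: True, b: False}


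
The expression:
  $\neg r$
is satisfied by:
  {r: False}


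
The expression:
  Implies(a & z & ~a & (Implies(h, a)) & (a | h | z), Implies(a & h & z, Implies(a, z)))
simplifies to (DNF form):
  True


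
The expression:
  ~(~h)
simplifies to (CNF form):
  h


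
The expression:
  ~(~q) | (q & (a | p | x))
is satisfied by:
  {q: True}


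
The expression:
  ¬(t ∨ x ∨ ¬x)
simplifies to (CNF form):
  False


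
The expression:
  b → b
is always true.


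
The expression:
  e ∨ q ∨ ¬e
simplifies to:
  True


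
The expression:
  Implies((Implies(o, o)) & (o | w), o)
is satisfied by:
  {o: True, w: False}
  {w: False, o: False}
  {w: True, o: True}


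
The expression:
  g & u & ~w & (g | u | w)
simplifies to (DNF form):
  g & u & ~w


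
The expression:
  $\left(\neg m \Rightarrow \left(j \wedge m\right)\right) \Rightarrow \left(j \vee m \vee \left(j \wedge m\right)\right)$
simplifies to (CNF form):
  $\text{True}$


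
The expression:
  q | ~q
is always true.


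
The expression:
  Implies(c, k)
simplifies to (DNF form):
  k | ~c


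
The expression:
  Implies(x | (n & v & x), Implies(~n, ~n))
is always true.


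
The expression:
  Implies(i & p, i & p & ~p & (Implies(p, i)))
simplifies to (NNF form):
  ~i | ~p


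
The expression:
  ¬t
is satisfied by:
  {t: False}


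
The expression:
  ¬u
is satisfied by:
  {u: False}


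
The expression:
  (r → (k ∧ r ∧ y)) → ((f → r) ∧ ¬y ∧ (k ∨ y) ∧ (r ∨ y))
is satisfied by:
  {r: True, k: False, y: False}
  {r: True, y: True, k: False}
  {r: True, k: True, y: False}


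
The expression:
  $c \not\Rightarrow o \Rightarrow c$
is always true.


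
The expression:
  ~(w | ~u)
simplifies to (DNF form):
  u & ~w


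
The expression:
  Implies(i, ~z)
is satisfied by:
  {z: False, i: False}
  {i: True, z: False}
  {z: True, i: False}


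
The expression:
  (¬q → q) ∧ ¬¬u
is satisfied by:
  {u: True, q: True}


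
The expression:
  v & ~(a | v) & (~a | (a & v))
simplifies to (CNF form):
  False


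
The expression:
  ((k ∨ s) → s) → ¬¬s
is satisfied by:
  {k: True, s: True}
  {k: True, s: False}
  {s: True, k: False}


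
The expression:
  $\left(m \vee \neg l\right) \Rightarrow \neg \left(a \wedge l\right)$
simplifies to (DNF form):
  $\neg a \vee \neg l \vee \neg m$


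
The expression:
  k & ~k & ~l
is never true.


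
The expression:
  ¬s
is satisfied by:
  {s: False}


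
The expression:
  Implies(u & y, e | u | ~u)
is always true.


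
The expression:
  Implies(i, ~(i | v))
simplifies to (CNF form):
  ~i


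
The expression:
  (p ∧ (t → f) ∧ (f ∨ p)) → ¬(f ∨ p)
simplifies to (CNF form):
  (t ∨ ¬p) ∧ (¬f ∨ ¬p)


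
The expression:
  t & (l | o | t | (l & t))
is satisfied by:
  {t: True}


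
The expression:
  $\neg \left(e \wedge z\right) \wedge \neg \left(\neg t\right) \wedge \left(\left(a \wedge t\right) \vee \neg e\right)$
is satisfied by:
  {t: True, a: True, e: False, z: False}
  {t: True, a: False, e: False, z: False}
  {t: True, z: True, a: True, e: False}
  {t: True, z: True, a: False, e: False}
  {t: True, e: True, a: True, z: False}


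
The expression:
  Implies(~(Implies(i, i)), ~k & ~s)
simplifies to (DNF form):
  True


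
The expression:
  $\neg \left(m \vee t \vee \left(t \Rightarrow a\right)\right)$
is never true.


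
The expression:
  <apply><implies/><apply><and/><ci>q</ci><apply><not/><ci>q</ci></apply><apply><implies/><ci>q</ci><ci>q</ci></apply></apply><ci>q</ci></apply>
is always true.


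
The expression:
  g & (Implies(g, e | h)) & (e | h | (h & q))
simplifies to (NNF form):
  g & (e | h)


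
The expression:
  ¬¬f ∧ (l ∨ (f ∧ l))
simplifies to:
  f ∧ l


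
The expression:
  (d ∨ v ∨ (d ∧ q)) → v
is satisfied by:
  {v: True, d: False}
  {d: False, v: False}
  {d: True, v: True}


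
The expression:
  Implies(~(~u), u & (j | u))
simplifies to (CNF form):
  True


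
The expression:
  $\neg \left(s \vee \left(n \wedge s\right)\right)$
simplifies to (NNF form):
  $\neg s$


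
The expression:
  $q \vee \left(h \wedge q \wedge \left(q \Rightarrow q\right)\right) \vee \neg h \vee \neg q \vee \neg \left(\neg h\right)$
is always true.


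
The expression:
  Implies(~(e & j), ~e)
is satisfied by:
  {j: True, e: False}
  {e: False, j: False}
  {e: True, j: True}


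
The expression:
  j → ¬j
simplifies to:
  ¬j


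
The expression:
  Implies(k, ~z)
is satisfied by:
  {k: False, z: False}
  {z: True, k: False}
  {k: True, z: False}


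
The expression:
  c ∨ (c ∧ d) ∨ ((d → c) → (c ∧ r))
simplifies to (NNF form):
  c ∨ d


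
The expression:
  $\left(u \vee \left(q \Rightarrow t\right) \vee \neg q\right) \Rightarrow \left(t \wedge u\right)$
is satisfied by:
  {t: True, u: True, q: True}
  {t: True, u: True, q: False}
  {q: True, t: False, u: False}


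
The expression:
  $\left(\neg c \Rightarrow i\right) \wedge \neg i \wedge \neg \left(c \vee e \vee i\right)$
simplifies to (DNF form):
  $\text{False}$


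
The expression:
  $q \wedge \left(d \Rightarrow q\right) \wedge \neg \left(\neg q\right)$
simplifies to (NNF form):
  $q$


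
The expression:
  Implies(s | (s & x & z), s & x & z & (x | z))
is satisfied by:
  {x: True, z: True, s: False}
  {x: True, z: False, s: False}
  {z: True, x: False, s: False}
  {x: False, z: False, s: False}
  {x: True, s: True, z: True}


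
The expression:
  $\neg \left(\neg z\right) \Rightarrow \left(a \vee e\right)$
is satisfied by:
  {a: True, e: True, z: False}
  {a: True, e: False, z: False}
  {e: True, a: False, z: False}
  {a: False, e: False, z: False}
  {a: True, z: True, e: True}
  {a: True, z: True, e: False}
  {z: True, e: True, a: False}


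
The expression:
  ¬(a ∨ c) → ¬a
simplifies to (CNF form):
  True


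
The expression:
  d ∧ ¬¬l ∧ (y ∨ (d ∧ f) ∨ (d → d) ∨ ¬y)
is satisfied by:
  {d: True, l: True}


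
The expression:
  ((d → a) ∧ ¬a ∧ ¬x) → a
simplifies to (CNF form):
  a ∨ d ∨ x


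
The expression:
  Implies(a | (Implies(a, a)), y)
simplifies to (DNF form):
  y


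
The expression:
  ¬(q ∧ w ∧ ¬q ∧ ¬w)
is always true.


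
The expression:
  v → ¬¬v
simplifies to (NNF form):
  True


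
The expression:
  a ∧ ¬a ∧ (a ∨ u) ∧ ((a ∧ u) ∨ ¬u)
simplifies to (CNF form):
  False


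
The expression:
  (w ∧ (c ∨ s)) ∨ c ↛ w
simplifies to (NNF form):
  c ∨ (s ∧ w)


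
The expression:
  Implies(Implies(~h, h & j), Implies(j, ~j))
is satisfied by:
  {h: False, j: False}
  {j: True, h: False}
  {h: True, j: False}


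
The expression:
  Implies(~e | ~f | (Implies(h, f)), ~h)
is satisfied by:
  {h: False}


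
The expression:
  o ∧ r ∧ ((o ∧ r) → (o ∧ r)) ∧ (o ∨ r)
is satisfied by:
  {r: True, o: True}


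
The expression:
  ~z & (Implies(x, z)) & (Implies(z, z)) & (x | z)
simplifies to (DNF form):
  False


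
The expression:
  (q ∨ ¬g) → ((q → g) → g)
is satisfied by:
  {q: True, g: True}
  {q: True, g: False}
  {g: True, q: False}


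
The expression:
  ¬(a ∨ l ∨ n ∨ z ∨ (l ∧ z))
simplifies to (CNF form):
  ¬a ∧ ¬l ∧ ¬n ∧ ¬z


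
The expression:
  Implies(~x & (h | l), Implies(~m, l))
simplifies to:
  l | m | x | ~h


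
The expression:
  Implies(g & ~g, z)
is always true.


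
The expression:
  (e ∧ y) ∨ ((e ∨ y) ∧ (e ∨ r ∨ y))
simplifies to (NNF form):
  e ∨ y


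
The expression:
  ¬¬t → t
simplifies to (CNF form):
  True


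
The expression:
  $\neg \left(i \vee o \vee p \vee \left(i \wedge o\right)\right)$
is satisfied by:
  {i: False, p: False, o: False}


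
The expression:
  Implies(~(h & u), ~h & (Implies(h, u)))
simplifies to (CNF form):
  u | ~h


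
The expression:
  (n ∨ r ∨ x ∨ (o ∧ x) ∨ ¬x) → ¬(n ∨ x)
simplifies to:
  ¬n ∧ ¬x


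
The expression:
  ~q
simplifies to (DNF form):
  ~q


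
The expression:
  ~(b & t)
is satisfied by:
  {t: False, b: False}
  {b: True, t: False}
  {t: True, b: False}


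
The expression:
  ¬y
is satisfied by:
  {y: False}


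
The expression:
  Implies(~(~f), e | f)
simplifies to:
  True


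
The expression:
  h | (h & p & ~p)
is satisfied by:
  {h: True}


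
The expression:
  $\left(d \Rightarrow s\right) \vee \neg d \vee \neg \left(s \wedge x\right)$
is always true.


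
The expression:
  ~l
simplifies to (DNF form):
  ~l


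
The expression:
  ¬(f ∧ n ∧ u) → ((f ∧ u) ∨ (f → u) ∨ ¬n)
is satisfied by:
  {u: True, n: False, f: False}
  {u: False, n: False, f: False}
  {f: True, u: True, n: False}
  {f: True, u: False, n: False}
  {n: True, u: True, f: False}
  {n: True, u: False, f: False}
  {n: True, f: True, u: True}


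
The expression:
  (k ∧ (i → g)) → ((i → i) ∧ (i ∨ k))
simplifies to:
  True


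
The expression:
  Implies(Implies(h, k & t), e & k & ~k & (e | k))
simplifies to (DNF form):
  (h & ~k) | (h & ~t)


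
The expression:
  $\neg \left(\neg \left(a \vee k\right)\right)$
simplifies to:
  $a \vee k$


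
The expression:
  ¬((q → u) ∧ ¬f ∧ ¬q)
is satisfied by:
  {q: True, f: True}
  {q: True, f: False}
  {f: True, q: False}


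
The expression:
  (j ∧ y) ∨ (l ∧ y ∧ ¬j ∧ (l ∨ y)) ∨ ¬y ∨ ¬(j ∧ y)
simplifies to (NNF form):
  True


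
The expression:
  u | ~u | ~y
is always true.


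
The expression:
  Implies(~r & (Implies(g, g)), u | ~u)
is always true.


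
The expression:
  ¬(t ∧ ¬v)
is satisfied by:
  {v: True, t: False}
  {t: False, v: False}
  {t: True, v: True}


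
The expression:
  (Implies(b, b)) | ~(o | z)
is always true.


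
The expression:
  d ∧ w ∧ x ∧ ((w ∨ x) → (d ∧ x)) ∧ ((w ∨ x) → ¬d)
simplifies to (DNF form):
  False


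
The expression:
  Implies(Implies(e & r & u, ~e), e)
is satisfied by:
  {e: True}


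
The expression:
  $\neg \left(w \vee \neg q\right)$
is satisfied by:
  {q: True, w: False}


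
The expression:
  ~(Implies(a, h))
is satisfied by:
  {a: True, h: False}


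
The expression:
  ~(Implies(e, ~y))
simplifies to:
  e & y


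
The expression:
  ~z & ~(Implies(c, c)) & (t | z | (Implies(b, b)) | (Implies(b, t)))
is never true.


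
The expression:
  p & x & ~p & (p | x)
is never true.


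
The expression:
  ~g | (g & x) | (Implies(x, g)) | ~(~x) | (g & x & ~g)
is always true.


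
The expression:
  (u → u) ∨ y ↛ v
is always true.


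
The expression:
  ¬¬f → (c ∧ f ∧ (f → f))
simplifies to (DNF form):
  c ∨ ¬f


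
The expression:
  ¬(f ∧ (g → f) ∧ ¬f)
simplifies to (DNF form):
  True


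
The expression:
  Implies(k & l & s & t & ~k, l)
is always true.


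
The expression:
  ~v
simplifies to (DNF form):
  ~v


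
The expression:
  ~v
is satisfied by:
  {v: False}


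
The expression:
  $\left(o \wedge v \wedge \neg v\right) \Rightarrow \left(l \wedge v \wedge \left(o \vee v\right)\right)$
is always true.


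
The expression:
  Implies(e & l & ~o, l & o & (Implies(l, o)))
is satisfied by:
  {o: True, l: False, e: False}
  {l: False, e: False, o: False}
  {o: True, e: True, l: False}
  {e: True, l: False, o: False}
  {o: True, l: True, e: False}
  {l: True, o: False, e: False}
  {o: True, e: True, l: True}


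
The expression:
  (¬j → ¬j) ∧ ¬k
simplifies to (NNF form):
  ¬k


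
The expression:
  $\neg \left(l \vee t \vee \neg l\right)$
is never true.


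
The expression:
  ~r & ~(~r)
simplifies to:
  False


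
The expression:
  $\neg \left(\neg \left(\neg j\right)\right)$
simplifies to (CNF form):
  $\neg j$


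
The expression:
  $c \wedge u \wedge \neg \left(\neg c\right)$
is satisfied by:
  {c: True, u: True}


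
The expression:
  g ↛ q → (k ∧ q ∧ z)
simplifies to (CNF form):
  q ∨ ¬g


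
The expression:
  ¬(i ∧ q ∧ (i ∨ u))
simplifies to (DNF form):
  ¬i ∨ ¬q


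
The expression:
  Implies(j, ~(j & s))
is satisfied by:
  {s: False, j: False}
  {j: True, s: False}
  {s: True, j: False}


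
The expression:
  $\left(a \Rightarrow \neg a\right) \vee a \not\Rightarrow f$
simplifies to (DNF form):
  $\neg a \vee \neg f$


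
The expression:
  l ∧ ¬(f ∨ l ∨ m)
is never true.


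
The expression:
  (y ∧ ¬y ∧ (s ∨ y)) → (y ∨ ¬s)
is always true.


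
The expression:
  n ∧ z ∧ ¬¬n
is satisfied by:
  {z: True, n: True}


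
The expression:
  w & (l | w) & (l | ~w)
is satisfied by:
  {w: True, l: True}


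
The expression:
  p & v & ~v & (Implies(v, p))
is never true.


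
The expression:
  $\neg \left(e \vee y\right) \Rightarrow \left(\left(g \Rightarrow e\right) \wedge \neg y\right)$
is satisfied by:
  {y: True, e: True, g: False}
  {y: True, g: False, e: False}
  {e: True, g: False, y: False}
  {e: False, g: False, y: False}
  {y: True, e: True, g: True}
  {y: True, g: True, e: False}
  {e: True, g: True, y: False}


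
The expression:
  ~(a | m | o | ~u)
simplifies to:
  u & ~a & ~m & ~o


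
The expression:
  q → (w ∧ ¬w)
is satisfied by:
  {q: False}


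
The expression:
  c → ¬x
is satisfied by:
  {c: False, x: False}
  {x: True, c: False}
  {c: True, x: False}


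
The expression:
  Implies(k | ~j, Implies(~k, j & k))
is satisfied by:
  {k: True, j: True}
  {k: True, j: False}
  {j: True, k: False}


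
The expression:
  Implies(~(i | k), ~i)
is always true.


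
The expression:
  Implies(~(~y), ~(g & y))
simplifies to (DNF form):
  ~g | ~y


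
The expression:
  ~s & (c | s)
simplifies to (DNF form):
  c & ~s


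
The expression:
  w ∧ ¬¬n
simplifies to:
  n ∧ w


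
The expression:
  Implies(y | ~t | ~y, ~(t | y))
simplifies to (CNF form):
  ~t & ~y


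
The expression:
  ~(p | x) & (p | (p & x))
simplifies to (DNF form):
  False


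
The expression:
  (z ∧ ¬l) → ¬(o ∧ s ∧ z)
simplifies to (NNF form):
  l ∨ ¬o ∨ ¬s ∨ ¬z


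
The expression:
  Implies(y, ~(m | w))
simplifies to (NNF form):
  ~y | (~m & ~w)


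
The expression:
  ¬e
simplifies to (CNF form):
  ¬e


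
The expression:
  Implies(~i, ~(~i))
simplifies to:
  i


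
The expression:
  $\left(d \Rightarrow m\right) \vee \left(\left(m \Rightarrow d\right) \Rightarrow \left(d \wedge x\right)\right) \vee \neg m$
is always true.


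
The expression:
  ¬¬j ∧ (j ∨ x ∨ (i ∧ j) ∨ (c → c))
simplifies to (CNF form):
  j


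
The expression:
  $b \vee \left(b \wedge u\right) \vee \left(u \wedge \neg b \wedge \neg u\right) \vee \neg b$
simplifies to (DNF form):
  $\text{True}$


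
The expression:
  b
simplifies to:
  b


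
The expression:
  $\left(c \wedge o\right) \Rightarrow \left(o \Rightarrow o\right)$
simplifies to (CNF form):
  $\text{True}$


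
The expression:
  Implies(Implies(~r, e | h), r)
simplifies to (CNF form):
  (r | ~e) & (r | ~h)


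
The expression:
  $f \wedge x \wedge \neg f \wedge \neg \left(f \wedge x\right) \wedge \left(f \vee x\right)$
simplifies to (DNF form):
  $\text{False}$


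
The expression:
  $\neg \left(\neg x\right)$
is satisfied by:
  {x: True}


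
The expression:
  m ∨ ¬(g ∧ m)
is always true.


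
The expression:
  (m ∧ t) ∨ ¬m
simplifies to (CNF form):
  t ∨ ¬m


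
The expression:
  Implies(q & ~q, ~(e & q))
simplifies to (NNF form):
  True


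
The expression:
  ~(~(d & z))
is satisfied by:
  {z: True, d: True}


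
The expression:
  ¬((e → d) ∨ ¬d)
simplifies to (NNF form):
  False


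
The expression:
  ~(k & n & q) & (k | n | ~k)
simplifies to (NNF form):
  ~k | ~n | ~q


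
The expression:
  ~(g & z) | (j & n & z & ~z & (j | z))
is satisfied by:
  {g: False, z: False}
  {z: True, g: False}
  {g: True, z: False}


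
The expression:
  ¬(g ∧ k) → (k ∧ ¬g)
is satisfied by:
  {k: True}


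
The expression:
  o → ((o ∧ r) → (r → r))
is always true.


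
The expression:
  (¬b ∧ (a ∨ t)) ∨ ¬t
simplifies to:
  ¬b ∨ ¬t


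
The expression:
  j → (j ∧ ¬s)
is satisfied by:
  {s: False, j: False}
  {j: True, s: False}
  {s: True, j: False}


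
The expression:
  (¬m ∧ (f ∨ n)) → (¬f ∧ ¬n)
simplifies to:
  m ∨ (¬f ∧ ¬n)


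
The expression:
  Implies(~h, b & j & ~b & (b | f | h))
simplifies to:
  h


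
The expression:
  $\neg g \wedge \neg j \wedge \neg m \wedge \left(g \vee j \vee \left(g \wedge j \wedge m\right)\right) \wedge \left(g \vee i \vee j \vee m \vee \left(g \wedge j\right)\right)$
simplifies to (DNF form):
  $\text{False}$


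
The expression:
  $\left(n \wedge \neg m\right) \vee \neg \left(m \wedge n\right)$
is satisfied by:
  {m: False, n: False}
  {n: True, m: False}
  {m: True, n: False}


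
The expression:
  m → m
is always true.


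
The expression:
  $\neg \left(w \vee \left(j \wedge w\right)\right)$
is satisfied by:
  {w: False}


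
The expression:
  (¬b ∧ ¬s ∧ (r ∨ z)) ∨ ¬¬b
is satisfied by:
  {b: True, r: True, z: True, s: False}
  {b: True, r: True, z: False, s: False}
  {b: True, z: True, r: False, s: False}
  {b: True, z: False, r: False, s: False}
  {b: True, s: True, r: True, z: True}
  {b: True, s: True, r: True, z: False}
  {b: True, s: True, r: False, z: True}
  {b: True, s: True, r: False, z: False}
  {r: True, z: True, b: False, s: False}
  {r: True, b: False, z: False, s: False}
  {z: True, b: False, r: False, s: False}


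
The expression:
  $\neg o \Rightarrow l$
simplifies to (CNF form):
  $l \vee o$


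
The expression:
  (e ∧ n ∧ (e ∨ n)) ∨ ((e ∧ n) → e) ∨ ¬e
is always true.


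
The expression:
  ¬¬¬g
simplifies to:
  ¬g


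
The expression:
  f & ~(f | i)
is never true.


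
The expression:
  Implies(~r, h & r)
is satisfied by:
  {r: True}


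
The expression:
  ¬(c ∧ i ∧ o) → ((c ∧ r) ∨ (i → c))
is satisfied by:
  {c: True, i: False}
  {i: False, c: False}
  {i: True, c: True}


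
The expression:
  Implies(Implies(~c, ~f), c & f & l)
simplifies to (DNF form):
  (f & l) | (f & ~c)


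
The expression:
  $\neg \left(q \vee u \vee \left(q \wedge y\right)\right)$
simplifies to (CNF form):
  $\neg q \wedge \neg u$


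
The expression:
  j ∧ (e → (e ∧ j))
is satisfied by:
  {j: True}


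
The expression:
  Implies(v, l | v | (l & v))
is always true.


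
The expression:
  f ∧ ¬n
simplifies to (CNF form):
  f ∧ ¬n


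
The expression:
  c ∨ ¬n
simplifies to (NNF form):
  c ∨ ¬n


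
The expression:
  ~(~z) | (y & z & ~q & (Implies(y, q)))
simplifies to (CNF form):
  z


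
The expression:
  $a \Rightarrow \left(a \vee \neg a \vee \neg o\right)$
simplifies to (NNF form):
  $\text{True}$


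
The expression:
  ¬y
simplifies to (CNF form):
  ¬y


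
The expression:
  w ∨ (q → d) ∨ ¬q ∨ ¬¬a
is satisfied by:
  {a: True, d: True, w: True, q: False}
  {a: True, d: True, w: False, q: False}
  {a: True, w: True, q: False, d: False}
  {a: True, w: False, q: False, d: False}
  {d: True, w: True, q: False, a: False}
  {d: True, w: False, q: False, a: False}
  {w: True, d: False, q: False, a: False}
  {w: False, d: False, q: False, a: False}
  {a: True, d: True, q: True, w: True}
  {a: True, d: True, q: True, w: False}
  {a: True, q: True, w: True, d: False}
  {a: True, q: True, w: False, d: False}
  {q: True, d: True, w: True, a: False}
  {q: True, d: True, w: False, a: False}
  {q: True, w: True, d: False, a: False}


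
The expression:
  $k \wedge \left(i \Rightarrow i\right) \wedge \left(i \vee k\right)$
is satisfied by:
  {k: True}


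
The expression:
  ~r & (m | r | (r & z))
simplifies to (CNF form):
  m & ~r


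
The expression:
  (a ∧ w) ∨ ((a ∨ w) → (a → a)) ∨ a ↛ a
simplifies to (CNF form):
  True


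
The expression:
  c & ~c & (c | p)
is never true.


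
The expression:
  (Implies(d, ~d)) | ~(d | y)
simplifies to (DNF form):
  ~d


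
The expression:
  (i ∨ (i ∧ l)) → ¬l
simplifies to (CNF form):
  ¬i ∨ ¬l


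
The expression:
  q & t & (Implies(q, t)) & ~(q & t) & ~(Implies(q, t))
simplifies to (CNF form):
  False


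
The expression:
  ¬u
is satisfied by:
  {u: False}


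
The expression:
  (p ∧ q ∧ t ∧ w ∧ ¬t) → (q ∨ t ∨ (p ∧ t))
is always true.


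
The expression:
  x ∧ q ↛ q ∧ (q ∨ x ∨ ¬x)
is never true.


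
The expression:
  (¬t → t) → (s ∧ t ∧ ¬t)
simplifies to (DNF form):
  ¬t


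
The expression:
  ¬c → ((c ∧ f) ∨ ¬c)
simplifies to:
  True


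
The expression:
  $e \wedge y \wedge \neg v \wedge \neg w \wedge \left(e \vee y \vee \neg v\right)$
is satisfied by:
  {e: True, y: True, v: False, w: False}


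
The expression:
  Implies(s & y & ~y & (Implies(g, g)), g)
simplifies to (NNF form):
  True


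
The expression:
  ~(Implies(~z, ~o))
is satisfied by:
  {o: True, z: False}


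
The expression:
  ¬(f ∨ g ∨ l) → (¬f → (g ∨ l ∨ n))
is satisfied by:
  {n: True, g: True, l: True, f: True}
  {n: True, g: True, l: True, f: False}
  {n: True, g: True, f: True, l: False}
  {n: True, g: True, f: False, l: False}
  {n: True, l: True, f: True, g: False}
  {n: True, l: True, f: False, g: False}
  {n: True, l: False, f: True, g: False}
  {n: True, l: False, f: False, g: False}
  {g: True, l: True, f: True, n: False}
  {g: True, l: True, f: False, n: False}
  {g: True, f: True, l: False, n: False}
  {g: True, f: False, l: False, n: False}
  {l: True, f: True, g: False, n: False}
  {l: True, g: False, f: False, n: False}
  {f: True, g: False, l: False, n: False}


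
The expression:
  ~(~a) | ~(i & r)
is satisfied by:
  {a: True, i: False, r: False}
  {i: False, r: False, a: False}
  {a: True, r: True, i: False}
  {r: True, i: False, a: False}
  {a: True, i: True, r: False}
  {i: True, a: False, r: False}
  {a: True, r: True, i: True}


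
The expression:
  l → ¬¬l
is always true.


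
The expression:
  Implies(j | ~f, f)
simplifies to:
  f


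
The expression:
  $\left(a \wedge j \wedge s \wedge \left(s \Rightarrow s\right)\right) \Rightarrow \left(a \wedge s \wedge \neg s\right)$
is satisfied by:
  {s: False, a: False, j: False}
  {j: True, s: False, a: False}
  {a: True, s: False, j: False}
  {j: True, a: True, s: False}
  {s: True, j: False, a: False}
  {j: True, s: True, a: False}
  {a: True, s: True, j: False}


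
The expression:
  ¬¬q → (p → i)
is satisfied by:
  {i: True, p: False, q: False}
  {p: False, q: False, i: False}
  {i: True, q: True, p: False}
  {q: True, p: False, i: False}
  {i: True, p: True, q: False}
  {p: True, i: False, q: False}
  {i: True, q: True, p: True}


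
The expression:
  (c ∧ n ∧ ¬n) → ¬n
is always true.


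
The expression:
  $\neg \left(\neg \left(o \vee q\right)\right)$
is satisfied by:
  {q: True, o: True}
  {q: True, o: False}
  {o: True, q: False}


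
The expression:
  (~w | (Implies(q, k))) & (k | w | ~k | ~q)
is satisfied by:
  {k: True, w: False, q: False}
  {w: False, q: False, k: False}
  {k: True, q: True, w: False}
  {q: True, w: False, k: False}
  {k: True, w: True, q: False}
  {w: True, k: False, q: False}
  {k: True, q: True, w: True}


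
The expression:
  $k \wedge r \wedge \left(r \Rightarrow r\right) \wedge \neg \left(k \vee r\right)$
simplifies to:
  $\text{False}$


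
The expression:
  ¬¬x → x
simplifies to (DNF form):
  True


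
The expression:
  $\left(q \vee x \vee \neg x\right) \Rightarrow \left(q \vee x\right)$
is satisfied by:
  {x: True, q: True}
  {x: True, q: False}
  {q: True, x: False}


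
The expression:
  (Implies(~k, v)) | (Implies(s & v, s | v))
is always true.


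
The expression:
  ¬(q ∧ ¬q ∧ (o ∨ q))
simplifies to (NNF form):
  True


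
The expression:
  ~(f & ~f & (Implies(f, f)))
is always true.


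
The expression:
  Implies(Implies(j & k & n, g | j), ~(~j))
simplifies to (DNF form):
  j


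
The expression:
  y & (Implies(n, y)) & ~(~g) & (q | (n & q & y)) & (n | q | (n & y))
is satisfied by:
  {g: True, y: True, q: True}


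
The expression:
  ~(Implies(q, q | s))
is never true.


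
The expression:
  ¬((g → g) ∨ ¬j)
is never true.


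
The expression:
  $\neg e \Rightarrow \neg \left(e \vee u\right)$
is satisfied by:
  {e: True, u: False}
  {u: False, e: False}
  {u: True, e: True}


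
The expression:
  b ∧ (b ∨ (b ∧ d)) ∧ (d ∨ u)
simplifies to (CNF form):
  b ∧ (d ∨ u)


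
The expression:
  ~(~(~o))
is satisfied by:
  {o: False}


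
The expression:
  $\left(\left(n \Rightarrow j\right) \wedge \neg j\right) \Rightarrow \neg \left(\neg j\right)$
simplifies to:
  $j \vee n$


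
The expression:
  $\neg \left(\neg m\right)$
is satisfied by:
  {m: True}


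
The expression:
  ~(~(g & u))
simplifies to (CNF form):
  g & u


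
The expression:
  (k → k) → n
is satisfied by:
  {n: True}


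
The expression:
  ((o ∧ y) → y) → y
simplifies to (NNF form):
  y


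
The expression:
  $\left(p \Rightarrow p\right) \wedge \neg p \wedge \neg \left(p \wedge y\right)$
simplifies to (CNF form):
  $\neg p$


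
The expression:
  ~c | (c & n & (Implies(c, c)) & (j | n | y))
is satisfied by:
  {n: True, c: False}
  {c: False, n: False}
  {c: True, n: True}


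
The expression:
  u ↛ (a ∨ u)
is never true.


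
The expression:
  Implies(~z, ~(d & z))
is always true.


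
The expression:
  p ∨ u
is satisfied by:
  {u: True, p: True}
  {u: True, p: False}
  {p: True, u: False}


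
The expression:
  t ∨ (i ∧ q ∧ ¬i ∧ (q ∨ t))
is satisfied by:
  {t: True}


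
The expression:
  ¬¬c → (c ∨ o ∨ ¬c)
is always true.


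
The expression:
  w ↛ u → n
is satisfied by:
  {n: True, u: True, w: False}
  {n: True, w: False, u: False}
  {u: True, w: False, n: False}
  {u: False, w: False, n: False}
  {n: True, u: True, w: True}
  {n: True, w: True, u: False}
  {u: True, w: True, n: False}


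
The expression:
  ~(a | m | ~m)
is never true.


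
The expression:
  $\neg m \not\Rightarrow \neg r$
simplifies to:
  $r \wedge \neg m$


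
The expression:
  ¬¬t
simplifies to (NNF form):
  t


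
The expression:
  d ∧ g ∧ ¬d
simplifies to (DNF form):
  False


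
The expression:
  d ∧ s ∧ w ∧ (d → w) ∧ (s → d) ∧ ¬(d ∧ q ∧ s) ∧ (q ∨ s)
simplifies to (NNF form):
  d ∧ s ∧ w ∧ ¬q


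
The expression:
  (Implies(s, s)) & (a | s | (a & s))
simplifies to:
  a | s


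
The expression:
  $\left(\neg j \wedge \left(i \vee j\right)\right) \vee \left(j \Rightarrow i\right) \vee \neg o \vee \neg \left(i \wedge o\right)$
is always true.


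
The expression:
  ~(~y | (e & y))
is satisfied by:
  {y: True, e: False}


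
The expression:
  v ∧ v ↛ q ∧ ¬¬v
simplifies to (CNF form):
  v ∧ ¬q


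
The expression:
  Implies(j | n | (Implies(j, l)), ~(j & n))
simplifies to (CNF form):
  ~j | ~n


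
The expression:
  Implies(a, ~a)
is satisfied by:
  {a: False}


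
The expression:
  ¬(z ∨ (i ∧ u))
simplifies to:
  ¬z ∧ (¬i ∨ ¬u)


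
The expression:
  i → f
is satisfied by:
  {f: True, i: False}
  {i: False, f: False}
  {i: True, f: True}


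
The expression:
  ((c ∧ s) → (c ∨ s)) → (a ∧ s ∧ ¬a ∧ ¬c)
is never true.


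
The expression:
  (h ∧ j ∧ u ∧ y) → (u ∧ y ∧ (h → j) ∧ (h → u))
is always true.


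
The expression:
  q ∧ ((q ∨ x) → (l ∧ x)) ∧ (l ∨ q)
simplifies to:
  l ∧ q ∧ x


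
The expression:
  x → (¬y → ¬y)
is always true.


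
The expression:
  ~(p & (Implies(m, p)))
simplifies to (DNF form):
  ~p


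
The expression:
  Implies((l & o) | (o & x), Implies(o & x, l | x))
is always true.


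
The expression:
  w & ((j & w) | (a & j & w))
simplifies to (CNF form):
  j & w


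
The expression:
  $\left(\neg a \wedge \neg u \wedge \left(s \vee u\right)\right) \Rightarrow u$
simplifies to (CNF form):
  $a \vee u \vee \neg s$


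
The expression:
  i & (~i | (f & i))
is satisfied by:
  {i: True, f: True}


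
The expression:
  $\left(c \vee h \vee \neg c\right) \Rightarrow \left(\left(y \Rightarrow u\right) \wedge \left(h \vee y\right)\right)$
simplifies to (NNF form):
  $\left(h \wedge \neg y\right) \vee \left(u \wedge y\right)$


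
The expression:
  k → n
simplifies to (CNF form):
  n ∨ ¬k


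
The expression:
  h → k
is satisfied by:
  {k: True, h: False}
  {h: False, k: False}
  {h: True, k: True}


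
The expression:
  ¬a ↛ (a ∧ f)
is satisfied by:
  {a: False}


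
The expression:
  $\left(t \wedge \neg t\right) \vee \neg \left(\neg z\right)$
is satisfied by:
  {z: True}


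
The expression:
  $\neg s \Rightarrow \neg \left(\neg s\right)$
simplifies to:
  $s$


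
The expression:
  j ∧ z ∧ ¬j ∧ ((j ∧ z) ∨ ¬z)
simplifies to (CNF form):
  False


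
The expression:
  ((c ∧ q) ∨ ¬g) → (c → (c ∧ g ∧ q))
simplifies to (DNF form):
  g ∨ ¬c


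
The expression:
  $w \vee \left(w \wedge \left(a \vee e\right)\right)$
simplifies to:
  $w$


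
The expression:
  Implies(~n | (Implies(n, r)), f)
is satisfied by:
  {f: True, n: True, r: False}
  {f: True, n: False, r: False}
  {r: True, f: True, n: True}
  {r: True, f: True, n: False}
  {n: True, r: False, f: False}


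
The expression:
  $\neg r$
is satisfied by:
  {r: False}


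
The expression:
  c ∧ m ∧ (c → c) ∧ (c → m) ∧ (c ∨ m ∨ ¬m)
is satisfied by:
  {c: True, m: True}


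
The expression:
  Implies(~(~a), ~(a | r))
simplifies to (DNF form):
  ~a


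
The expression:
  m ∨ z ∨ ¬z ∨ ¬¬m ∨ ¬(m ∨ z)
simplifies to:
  True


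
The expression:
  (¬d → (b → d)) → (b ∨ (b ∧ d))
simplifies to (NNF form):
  b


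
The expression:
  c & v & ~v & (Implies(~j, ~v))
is never true.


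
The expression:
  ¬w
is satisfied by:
  {w: False}


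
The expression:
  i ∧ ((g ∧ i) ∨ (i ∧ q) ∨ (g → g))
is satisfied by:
  {i: True}


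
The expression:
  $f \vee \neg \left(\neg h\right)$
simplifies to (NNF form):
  $f \vee h$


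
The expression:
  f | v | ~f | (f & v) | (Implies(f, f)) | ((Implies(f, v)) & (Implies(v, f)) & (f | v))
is always true.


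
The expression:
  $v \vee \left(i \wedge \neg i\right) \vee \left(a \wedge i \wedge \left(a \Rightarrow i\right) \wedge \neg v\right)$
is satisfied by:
  {i: True, v: True, a: True}
  {i: True, v: True, a: False}
  {v: True, a: True, i: False}
  {v: True, a: False, i: False}
  {i: True, a: True, v: False}


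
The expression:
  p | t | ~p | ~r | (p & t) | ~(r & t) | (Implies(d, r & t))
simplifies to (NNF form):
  True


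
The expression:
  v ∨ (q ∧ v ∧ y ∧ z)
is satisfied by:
  {v: True}


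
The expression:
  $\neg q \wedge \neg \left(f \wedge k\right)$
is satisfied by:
  {q: False, k: False, f: False}
  {f: True, q: False, k: False}
  {k: True, q: False, f: False}


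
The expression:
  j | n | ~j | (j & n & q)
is always true.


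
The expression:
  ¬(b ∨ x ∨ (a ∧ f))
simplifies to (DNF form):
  (¬a ∧ ¬b ∧ ¬x) ∨ (¬b ∧ ¬f ∧ ¬x)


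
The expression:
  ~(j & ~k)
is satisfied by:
  {k: True, j: False}
  {j: False, k: False}
  {j: True, k: True}


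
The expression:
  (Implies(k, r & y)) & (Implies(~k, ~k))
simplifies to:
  ~k | (r & y)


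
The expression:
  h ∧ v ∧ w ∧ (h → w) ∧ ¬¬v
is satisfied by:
  {h: True, w: True, v: True}


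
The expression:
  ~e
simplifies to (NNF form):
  ~e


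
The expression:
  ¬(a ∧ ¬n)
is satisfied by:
  {n: True, a: False}
  {a: False, n: False}
  {a: True, n: True}


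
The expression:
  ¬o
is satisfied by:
  {o: False}


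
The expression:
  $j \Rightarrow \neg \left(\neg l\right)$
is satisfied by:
  {l: True, j: False}
  {j: False, l: False}
  {j: True, l: True}


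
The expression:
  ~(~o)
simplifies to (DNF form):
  o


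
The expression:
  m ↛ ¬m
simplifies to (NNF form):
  m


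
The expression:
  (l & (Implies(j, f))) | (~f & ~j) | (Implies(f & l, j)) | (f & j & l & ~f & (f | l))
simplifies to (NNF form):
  True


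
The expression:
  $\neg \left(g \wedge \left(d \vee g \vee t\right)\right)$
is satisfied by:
  {g: False}


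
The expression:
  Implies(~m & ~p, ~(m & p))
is always true.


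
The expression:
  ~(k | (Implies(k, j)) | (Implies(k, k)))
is never true.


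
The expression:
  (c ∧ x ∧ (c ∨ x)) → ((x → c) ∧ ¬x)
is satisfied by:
  {c: False, x: False}
  {x: True, c: False}
  {c: True, x: False}


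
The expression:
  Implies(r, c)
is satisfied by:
  {c: True, r: False}
  {r: False, c: False}
  {r: True, c: True}


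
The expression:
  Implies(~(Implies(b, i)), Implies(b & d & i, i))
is always true.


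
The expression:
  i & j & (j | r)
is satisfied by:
  {i: True, j: True}


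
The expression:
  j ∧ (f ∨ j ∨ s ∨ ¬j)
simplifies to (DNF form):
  j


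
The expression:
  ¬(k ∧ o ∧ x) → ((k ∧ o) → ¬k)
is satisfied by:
  {x: True, k: False, o: False}
  {k: False, o: False, x: False}
  {x: True, o: True, k: False}
  {o: True, k: False, x: False}
  {x: True, k: True, o: False}
  {k: True, x: False, o: False}
  {x: True, o: True, k: True}


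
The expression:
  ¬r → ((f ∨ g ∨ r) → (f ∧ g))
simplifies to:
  r ∨ (f ∧ g) ∨ (¬f ∧ ¬g)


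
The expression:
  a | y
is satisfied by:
  {a: True, y: True}
  {a: True, y: False}
  {y: True, a: False}


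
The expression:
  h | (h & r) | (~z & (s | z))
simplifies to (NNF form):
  h | (s & ~z)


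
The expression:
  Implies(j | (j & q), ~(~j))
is always true.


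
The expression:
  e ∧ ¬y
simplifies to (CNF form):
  e ∧ ¬y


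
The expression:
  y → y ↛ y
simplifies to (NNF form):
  ¬y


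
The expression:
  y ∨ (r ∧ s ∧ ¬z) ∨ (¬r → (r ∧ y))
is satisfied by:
  {r: True, y: True}
  {r: True, y: False}
  {y: True, r: False}


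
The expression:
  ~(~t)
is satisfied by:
  {t: True}


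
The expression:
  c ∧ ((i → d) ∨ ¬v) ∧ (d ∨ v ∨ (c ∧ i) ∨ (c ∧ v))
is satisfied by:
  {c: True, d: True, v: False, i: False}
  {c: True, i: True, d: True, v: False}
  {c: True, d: True, v: True, i: False}
  {c: True, i: True, d: True, v: True}
  {c: True, i: True, v: False, d: False}
  {c: True, v: True, d: False, i: False}


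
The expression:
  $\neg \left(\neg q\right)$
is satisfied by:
  {q: True}


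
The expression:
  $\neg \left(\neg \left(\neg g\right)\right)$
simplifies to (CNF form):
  $\neg g$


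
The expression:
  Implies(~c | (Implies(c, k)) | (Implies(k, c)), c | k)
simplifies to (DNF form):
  c | k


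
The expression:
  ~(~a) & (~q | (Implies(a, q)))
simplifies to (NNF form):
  a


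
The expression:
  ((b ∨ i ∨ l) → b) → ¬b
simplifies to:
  ¬b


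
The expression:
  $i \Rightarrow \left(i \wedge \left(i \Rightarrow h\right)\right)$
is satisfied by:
  {h: True, i: False}
  {i: False, h: False}
  {i: True, h: True}


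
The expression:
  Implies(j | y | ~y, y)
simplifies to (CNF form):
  y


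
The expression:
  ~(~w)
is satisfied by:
  {w: True}


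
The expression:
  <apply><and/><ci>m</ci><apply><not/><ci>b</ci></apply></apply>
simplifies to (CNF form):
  <apply><and/><ci>m</ci><apply><not/><ci>b</ci></apply></apply>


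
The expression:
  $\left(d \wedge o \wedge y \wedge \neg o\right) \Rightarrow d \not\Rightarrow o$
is always true.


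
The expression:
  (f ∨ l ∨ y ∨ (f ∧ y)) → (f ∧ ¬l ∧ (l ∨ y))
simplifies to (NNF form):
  ¬l ∧ (f ∨ ¬y) ∧ (y ∨ ¬f)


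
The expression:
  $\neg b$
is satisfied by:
  {b: False}
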